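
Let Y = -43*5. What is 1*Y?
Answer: -215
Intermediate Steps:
Y = -215
1*Y = 1*(-215) = -215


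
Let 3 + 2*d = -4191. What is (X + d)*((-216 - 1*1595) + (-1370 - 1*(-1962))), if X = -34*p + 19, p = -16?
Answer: 1869946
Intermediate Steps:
d = -2097 (d = -3/2 + (½)*(-4191) = -3/2 - 4191/2 = -2097)
X = 563 (X = -34*(-16) + 19 = 544 + 19 = 563)
(X + d)*((-216 - 1*1595) + (-1370 - 1*(-1962))) = (563 - 2097)*((-216 - 1*1595) + (-1370 - 1*(-1962))) = -1534*((-216 - 1595) + (-1370 + 1962)) = -1534*(-1811 + 592) = -1534*(-1219) = 1869946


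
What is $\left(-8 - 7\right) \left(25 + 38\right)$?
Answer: $-945$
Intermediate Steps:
$\left(-8 - 7\right) \left(25 + 38\right) = \left(-8 - 7\right) 63 = \left(-15\right) 63 = -945$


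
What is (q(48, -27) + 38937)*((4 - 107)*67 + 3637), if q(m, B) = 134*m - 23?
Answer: -148009344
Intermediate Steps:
q(m, B) = -23 + 134*m
(q(48, -27) + 38937)*((4 - 107)*67 + 3637) = ((-23 + 134*48) + 38937)*((4 - 107)*67 + 3637) = ((-23 + 6432) + 38937)*(-103*67 + 3637) = (6409 + 38937)*(-6901 + 3637) = 45346*(-3264) = -148009344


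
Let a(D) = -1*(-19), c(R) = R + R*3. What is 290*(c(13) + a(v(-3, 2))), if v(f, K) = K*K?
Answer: 20590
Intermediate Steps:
v(f, K) = K²
c(R) = 4*R (c(R) = R + 3*R = 4*R)
a(D) = 19
290*(c(13) + a(v(-3, 2))) = 290*(4*13 + 19) = 290*(52 + 19) = 290*71 = 20590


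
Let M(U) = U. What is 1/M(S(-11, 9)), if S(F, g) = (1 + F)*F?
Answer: 1/110 ≈ 0.0090909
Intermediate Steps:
S(F, g) = F*(1 + F)
1/M(S(-11, 9)) = 1/(-11*(1 - 11)) = 1/(-11*(-10)) = 1/110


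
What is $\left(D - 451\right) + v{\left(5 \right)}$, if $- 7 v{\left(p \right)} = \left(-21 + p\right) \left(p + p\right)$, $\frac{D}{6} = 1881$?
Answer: $\frac{76005}{7} \approx 10858.0$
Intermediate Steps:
$D = 11286$ ($D = 6 \cdot 1881 = 11286$)
$v{\left(p \right)} = - \frac{2 p \left(-21 + p\right)}{7}$ ($v{\left(p \right)} = - \frac{\left(-21 + p\right) \left(p + p\right)}{7} = - \frac{\left(-21 + p\right) 2 p}{7} = - \frac{2 p \left(-21 + p\right)}{7}$)
$\left(D - 451\right) + v{\left(5 \right)} = \left(11286 - 451\right) + \frac{2}{7} \cdot 5 \left(21 - 5\right) = 10835 + \frac{2}{7} \cdot 5 \left(21 - 5\right) = 10835 + \frac{2}{7} \cdot 5 \cdot 16 = 10835 + \frac{160}{7} = \frac{76005}{7}$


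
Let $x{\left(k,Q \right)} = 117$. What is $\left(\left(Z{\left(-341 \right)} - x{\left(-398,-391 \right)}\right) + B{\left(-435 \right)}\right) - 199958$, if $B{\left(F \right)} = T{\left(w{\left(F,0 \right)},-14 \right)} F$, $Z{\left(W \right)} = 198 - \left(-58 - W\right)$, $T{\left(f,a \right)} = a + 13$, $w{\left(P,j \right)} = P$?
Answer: $-199725$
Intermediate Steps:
$T{\left(f,a \right)} = 13 + a$
$Z{\left(W \right)} = 256 + W$ ($Z{\left(W \right)} = 198 + \left(58 + W\right) = 256 + W$)
$B{\left(F \right)} = - F$ ($B{\left(F \right)} = \left(13 - 14\right) F = - F$)
$\left(\left(Z{\left(-341 \right)} - x{\left(-398,-391 \right)}\right) + B{\left(-435 \right)}\right) - 199958 = \left(\left(\left(256 - 341\right) - 117\right) - -435\right) - 199958 = \left(\left(-85 - 117\right) + 435\right) - 199958 = \left(-202 + 435\right) - 199958 = 233 - 199958 = -199725$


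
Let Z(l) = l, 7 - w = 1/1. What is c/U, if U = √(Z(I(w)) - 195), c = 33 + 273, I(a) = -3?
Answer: -51*I*√22/11 ≈ -21.746*I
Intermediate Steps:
w = 6 (w = 7 - 1/1 = 7 - 1*1 = 7 - 1 = 6)
c = 306
U = 3*I*√22 (U = √(-3 - 195) = √(-198) = 3*I*√22 ≈ 14.071*I)
c/U = 306/((3*I*√22)) = 306*(-I*√22/66) = -51*I*√22/11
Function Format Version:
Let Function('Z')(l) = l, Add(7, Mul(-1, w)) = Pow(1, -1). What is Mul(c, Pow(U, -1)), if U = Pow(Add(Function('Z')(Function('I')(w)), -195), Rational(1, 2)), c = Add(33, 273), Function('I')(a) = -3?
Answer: Mul(Rational(-51, 11), I, Pow(22, Rational(1, 2))) ≈ Mul(-21.746, I)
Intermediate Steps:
w = 6 (w = Add(7, Mul(-1, Pow(1, -1))) = Add(7, Mul(-1, 1)) = Add(7, -1) = 6)
c = 306
U = Mul(3, I, Pow(22, Rational(1, 2))) (U = Pow(Add(-3, -195), Rational(1, 2)) = Pow(-198, Rational(1, 2)) = Mul(3, I, Pow(22, Rational(1, 2))) ≈ Mul(14.071, I))
Mul(c, Pow(U, -1)) = Mul(306, Pow(Mul(3, I, Pow(22, Rational(1, 2))), -1)) = Mul(306, Mul(Rational(-1, 66), I, Pow(22, Rational(1, 2)))) = Mul(Rational(-51, 11), I, Pow(22, Rational(1, 2)))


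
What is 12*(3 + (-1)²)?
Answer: 48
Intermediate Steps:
12*(3 + (-1)²) = 12*(3 + 1) = 12*4 = 48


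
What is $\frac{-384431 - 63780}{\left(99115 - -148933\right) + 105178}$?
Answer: $- \frac{448211}{353226} \approx -1.2689$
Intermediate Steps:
$\frac{-384431 - 63780}{\left(99115 - -148933\right) + 105178} = - \frac{448211}{\left(99115 + 148933\right) + 105178} = - \frac{448211}{248048 + 105178} = - \frac{448211}{353226}$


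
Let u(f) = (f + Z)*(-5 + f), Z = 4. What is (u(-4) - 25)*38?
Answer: -950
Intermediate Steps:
u(f) = (-5 + f)*(4 + f) (u(f) = (f + 4)*(-5 + f) = (4 + f)*(-5 + f) = (-5 + f)*(4 + f))
(u(-4) - 25)*38 = ((-20 + (-4)² - 1*(-4)) - 25)*38 = ((-20 + 16 + 4) - 25)*38 = (0 - 25)*38 = -25*38 = -950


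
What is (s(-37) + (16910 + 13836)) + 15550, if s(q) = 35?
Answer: 46331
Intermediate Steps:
(s(-37) + (16910 + 13836)) + 15550 = (35 + (16910 + 13836)) + 15550 = (35 + 30746) + 15550 = 30781 + 15550 = 46331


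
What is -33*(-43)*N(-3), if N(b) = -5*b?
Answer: 21285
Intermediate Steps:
-33*(-43)*N(-3) = -33*(-43)*(-5*(-3)) = -(-1419)*15 = -1*(-21285) = 21285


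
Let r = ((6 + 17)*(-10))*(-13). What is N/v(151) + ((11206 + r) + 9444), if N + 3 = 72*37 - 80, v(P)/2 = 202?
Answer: 9553141/404 ≈ 23646.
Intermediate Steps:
r = 2990 (r = (23*(-10))*(-13) = -230*(-13) = 2990)
v(P) = 404 (v(P) = 2*202 = 404)
N = 2581 (N = -3 + (72*37 - 80) = -3 + (2664 - 80) = -3 + 2584 = 2581)
N/v(151) + ((11206 + r) + 9444) = 2581/404 + ((11206 + 2990) + 9444) = 2581*(1/404) + (14196 + 9444) = 2581/404 + 23640 = 9553141/404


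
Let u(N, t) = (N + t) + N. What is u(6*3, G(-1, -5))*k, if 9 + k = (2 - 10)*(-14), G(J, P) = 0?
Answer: 3708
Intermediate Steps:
u(N, t) = t + 2*N
k = 103 (k = -9 + (2 - 10)*(-14) = -9 - 8*(-14) = -9 + 112 = 103)
u(6*3, G(-1, -5))*k = (0 + 2*(6*3))*103 = (0 + 2*18)*103 = (0 + 36)*103 = 36*103 = 3708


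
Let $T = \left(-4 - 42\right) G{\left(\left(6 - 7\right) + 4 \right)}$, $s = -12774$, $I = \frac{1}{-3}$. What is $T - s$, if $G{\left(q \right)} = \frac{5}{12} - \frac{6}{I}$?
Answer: $\frac{71561}{6} \approx 11927.0$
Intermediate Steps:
$I = - \frac{1}{3} \approx -0.33333$
$G{\left(q \right)} = \frac{221}{12}$ ($G{\left(q \right)} = \frac{5}{12} - \frac{6}{- \frac{1}{3}} = 5 \cdot \frac{1}{12} - -18 = \frac{5}{12} + 18 = \frac{221}{12}$)
$T = - \frac{5083}{6}$ ($T = \left(-4 - 42\right) \frac{221}{12} = \left(-46\right) \frac{221}{12} = - \frac{5083}{6} \approx -847.17$)
$T - s = - \frac{5083}{6} - -12774 = - \frac{5083}{6} + 12774 = \frac{71561}{6}$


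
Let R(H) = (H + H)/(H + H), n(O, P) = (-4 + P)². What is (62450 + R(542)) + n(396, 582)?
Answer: 396535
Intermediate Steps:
R(H) = 1 (R(H) = (2*H)/((2*H)) = (2*H)*(1/(2*H)) = 1)
(62450 + R(542)) + n(396, 582) = (62450 + 1) + (-4 + 582)² = 62451 + 578² = 62451 + 334084 = 396535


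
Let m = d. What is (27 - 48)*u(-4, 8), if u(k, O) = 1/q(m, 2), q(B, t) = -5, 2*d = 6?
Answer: 21/5 ≈ 4.2000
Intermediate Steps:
d = 3 (d = (½)*6 = 3)
m = 3
u(k, O) = -⅕ (u(k, O) = 1/(-5) = -⅕)
(27 - 48)*u(-4, 8) = (27 - 48)*(-⅕) = -21*(-⅕) = 21/5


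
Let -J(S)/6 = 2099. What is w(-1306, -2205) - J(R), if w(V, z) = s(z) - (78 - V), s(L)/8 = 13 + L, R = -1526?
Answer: -6326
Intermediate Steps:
s(L) = 104 + 8*L (s(L) = 8*(13 + L) = 104 + 8*L)
w(V, z) = 26 + V + 8*z (w(V, z) = (104 + 8*z) - (78 - V) = (104 + 8*z) + (-78 + V) = 26 + V + 8*z)
J(S) = -12594 (J(S) = -6*2099 = -12594)
w(-1306, -2205) - J(R) = (26 - 1306 + 8*(-2205)) - 1*(-12594) = (26 - 1306 - 17640) + 12594 = -18920 + 12594 = -6326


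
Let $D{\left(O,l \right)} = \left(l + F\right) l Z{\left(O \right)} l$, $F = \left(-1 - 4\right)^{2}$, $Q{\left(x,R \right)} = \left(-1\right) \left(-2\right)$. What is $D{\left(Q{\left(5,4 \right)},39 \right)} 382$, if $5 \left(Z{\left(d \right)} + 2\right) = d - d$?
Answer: $-74370816$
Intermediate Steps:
$Q{\left(x,R \right)} = 2$
$Z{\left(d \right)} = -2$ ($Z{\left(d \right)} = -2 + \frac{d - d}{5} = -2 + \frac{1}{5} \cdot 0 = -2 + 0 = -2$)
$F = 25$ ($F = \left(-5\right)^{2} = 25$)
$D{\left(O,l \right)} = - 2 l^{2} \left(25 + l\right)$ ($D{\left(O,l \right)} = \left(l + 25\right) l \left(-2\right) l = \left(25 + l\right) - 2 l l = \left(25 + l\right) \left(- 2 l^{2}\right) = - 2 l^{2} \left(25 + l\right)$)
$D{\left(Q{\left(5,4 \right)},39 \right)} 382 = 2 \cdot 39^{2} \left(-25 - 39\right) 382 = 2 \cdot 1521 \left(-25 - 39\right) 382 = 2 \cdot 1521 \left(-64\right) 382 = \left(-194688\right) 382 = -74370816$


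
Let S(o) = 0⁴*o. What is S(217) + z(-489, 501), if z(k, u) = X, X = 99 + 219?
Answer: 318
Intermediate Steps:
X = 318
z(k, u) = 318
S(o) = 0 (S(o) = 0*o = 0)
S(217) + z(-489, 501) = 0 + 318 = 318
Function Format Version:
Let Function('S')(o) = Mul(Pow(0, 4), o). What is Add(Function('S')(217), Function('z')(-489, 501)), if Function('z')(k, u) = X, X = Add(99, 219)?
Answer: 318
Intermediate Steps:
X = 318
Function('z')(k, u) = 318
Function('S')(o) = 0 (Function('S')(o) = Mul(0, o) = 0)
Add(Function('S')(217), Function('z')(-489, 501)) = Add(0, 318) = 318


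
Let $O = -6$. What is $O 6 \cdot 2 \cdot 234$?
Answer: $-16848$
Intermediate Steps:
$O 6 \cdot 2 \cdot 234 = \left(-6\right) 6 \cdot 2 \cdot 234 = \left(-36\right) 2 \cdot 234 = \left(-72\right) 234 = -16848$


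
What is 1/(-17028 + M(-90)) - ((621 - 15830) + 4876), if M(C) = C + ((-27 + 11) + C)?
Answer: 177975591/17224 ≈ 10333.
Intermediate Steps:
M(C) = -16 + 2*C (M(C) = C + (-16 + C) = -16 + 2*C)
1/(-17028 + M(-90)) - ((621 - 15830) + 4876) = 1/(-17028 + (-16 + 2*(-90))) - ((621 - 15830) + 4876) = 1/(-17028 + (-16 - 180)) - (-15209 + 4876) = 1/(-17028 - 196) - 1*(-10333) = 1/(-17224) + 10333 = -1/17224 + 10333 = 177975591/17224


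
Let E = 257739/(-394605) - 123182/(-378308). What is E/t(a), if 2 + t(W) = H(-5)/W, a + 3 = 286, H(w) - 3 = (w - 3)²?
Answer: 2306284563011/12415305323610 ≈ 0.18576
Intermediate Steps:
E = -8149415417/24880371390 (E = 257739*(-1/394605) - 123182*(-1/378308) = -85913/131535 + 61591/189154 = -8149415417/24880371390 ≈ -0.32754)
H(w) = 3 + (-3 + w)² (H(w) = 3 + (w - 3)² = 3 + (-3 + w)²)
a = 283 (a = -3 + 286 = 283)
t(W) = -2 + 67/W (t(W) = -2 + (3 + (-3 - 5)²)/W = -2 + (3 + (-8)²)/W = -2 + (3 + 64)/W = -2 + 67/W)
E/t(a) = -8149415417/(24880371390*(-2 + 67/283)) = -8149415417/(24880371390*(-499/283)) = -8149415417/24880371390*(-283/499) = 2306284563011/12415305323610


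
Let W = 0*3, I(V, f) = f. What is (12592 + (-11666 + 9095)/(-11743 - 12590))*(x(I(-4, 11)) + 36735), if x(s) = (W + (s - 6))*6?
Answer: 3754977429285/8111 ≈ 4.6295e+8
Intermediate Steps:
W = 0
x(s) = -36 + 6*s (x(s) = (0 + (s - 6))*6 = (0 + (-6 + s))*6 = (-6 + s)*6 = -36 + 6*s)
(12592 + (-11666 + 9095)/(-11743 - 12590))*(x(I(-4, 11)) + 36735) = (12592 + (-11666 + 9095)/(-11743 - 12590))*((-36 + 6*11) + 36735) = (12592 - 2571/(-24333))*((-36 + 66) + 36735) = (12592 - 2571*(-1/24333))*(30 + 36735) = (12592 + 857/8111)*36765 = (102134569/8111)*36765 = 3754977429285/8111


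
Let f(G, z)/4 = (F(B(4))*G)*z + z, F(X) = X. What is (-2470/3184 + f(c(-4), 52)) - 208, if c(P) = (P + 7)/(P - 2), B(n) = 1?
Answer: -166803/1592 ≈ -104.78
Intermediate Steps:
c(P) = (7 + P)/(-2 + P)
f(G, z) = 4*z + 4*G*z (f(G, z) = 4*((1*G)*z + z) = 4*(G*z + z) = 4*(z + G*z) = 4*z + 4*G*z)
(-2470/3184 + f(c(-4), 52)) - 208 = (-2470/3184 + 4*52*(1 + (7 - 4)/(-2 - 4))) - 208 = (-2470*1/3184 + 4*52*(1 + 3/(-6))) - 208 = (-1235/1592 + 4*52*(1 - ⅙*3)) - 208 = (-1235/1592 + 4*52*(1 - ½)) - 208 = (-1235/1592 + 4*52*(½)) - 208 = (-1235/1592 + 104) - 208 = 164333/1592 - 208 = -166803/1592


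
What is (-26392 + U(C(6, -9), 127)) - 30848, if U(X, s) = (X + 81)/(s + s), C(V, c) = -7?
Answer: -7269443/127 ≈ -57240.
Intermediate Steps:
U(X, s) = (81 + X)/(2*s) (U(X, s) = (81 + X)/((2*s)) = (81 + X)*(1/(2*s)) = (81 + X)/(2*s))
(-26392 + U(C(6, -9), 127)) - 30848 = (-26392 + (½)*(81 - 7)/127) - 30848 = (-26392 + (½)*(1/127)*74) - 30848 = (-26392 + 37/127) - 30848 = -3351747/127 - 30848 = -7269443/127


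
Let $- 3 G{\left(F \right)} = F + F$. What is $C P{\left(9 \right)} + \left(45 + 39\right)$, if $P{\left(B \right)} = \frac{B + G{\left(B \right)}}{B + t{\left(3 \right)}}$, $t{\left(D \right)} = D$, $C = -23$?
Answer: $\frac{313}{4} \approx 78.25$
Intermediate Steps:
$G{\left(F \right)} = - \frac{2 F}{3}$ ($G{\left(F \right)} = - \frac{F + F}{3} = - \frac{2 F}{3}$)
$P{\left(B \right)} = \frac{B}{3 \left(3 + B\right)}$ ($P{\left(B \right)} = \frac{B - \frac{2 B}{3}}{B + 3} = \frac{\frac{1}{3} B}{3 + B} = \frac{B}{3 \left(3 + B\right)}$)
$C P{\left(9 \right)} + \left(45 + 39\right) = - 23 \cdot \frac{1}{3} \cdot 9 \frac{1}{3 + 9} + \left(45 + 39\right) = - 23 \cdot \frac{1}{3} \cdot 9 \cdot \frac{1}{12} + 84 = \left(-23\right) \frac{1}{4} + 84 = - \frac{23}{4} + 84 = \frac{313}{4}$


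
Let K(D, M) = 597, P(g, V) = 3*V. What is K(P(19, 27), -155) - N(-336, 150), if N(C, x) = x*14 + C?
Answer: -1167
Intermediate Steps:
N(C, x) = C + 14*x (N(C, x) = 14*x + C = C + 14*x)
K(P(19, 27), -155) - N(-336, 150) = 597 - (-336 + 14*150) = 597 - (-336 + 2100) = 597 - 1*1764 = 597 - 1764 = -1167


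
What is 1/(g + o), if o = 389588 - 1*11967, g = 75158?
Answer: 1/452779 ≈ 2.2086e-6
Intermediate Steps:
o = 377621 (o = 389588 - 11967 = 377621)
1/(g + o) = 1/(75158 + 377621) = 1/452779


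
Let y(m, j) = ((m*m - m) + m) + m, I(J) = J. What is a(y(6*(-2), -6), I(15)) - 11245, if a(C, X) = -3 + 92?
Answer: -11156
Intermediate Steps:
y(m, j) = m + m² (y(m, j) = ((m² - m) + m) + m = m² + m = m + m²)
a(C, X) = 89
a(y(6*(-2), -6), I(15)) - 11245 = 89 - 11245 = -11156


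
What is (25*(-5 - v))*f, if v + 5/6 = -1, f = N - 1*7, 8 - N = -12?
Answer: -6175/6 ≈ -1029.2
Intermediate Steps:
N = 20 (N = 8 - 1*(-12) = 8 + 12 = 20)
f = 13 (f = 20 - 1*7 = 20 - 7 = 13)
v = -11/6 (v = -⅚ - 1 = -11/6 ≈ -1.8333)
(25*(-5 - v))*f = (25*(-5 - 1*(-11/6)))*13 = (25*(-5 + 11/6))*13 = (25*(-19/6))*13 = -475/6*13 = -6175/6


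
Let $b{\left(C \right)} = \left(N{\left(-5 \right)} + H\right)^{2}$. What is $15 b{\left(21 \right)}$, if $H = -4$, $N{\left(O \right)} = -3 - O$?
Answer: $60$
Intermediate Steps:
$b{\left(C \right)} = 4$ ($b{\left(C \right)} = \left(\left(-3 - -5\right) - 4\right)^{2} = \left(\left(-3 + 5\right) - 4\right)^{2} = \left(2 - 4\right)^{2} = \left(-2\right)^{2} = 4$)
$15 b{\left(21 \right)} = 15 \cdot 4 = 60$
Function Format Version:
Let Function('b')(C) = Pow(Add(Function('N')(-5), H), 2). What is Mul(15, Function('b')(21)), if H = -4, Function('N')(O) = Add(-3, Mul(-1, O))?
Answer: 60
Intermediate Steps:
Function('b')(C) = 4 (Function('b')(C) = Pow(Add(Add(-3, Mul(-1, -5)), -4), 2) = Pow(Add(Add(-3, 5), -4), 2) = Pow(Add(2, -4), 2) = Pow(-2, 2) = 4)
Mul(15, Function('b')(21)) = Mul(15, 4) = 60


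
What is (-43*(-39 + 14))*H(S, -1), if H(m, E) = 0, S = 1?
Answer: 0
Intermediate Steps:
(-43*(-39 + 14))*H(S, -1) = -43*(-39 + 14)*0 = -43*(-25)*0 = 1075*0 = 0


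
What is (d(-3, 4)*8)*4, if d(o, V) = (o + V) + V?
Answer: 160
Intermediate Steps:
d(o, V) = o + 2*V (d(o, V) = (V + o) + V = o + 2*V)
(d(-3, 4)*8)*4 = ((-3 + 2*4)*8)*4 = ((-3 + 8)*8)*4 = (5*8)*4 = 40*4 = 160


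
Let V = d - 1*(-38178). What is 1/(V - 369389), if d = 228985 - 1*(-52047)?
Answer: -1/50179 ≈ -1.9929e-5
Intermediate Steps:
d = 281032 (d = 228985 + 52047 = 281032)
V = 319210 (V = 281032 - 1*(-38178) = 281032 + 38178 = 319210)
1/(V - 369389) = 1/(319210 - 369389) = 1/(-50179) = -1/50179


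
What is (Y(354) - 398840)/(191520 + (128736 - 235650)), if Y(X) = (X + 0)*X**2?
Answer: 372568/717 ≈ 519.62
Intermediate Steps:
Y(X) = X**3 (Y(X) = X*X**2 = X**3)
(Y(354) - 398840)/(191520 + (128736 - 235650)) = (354**3 - 398840)/(191520 + (128736 - 235650)) = (44361864 - 398840)/(191520 - 106914) = 43963024/84606 = 43963024*(1/84606) = 372568/717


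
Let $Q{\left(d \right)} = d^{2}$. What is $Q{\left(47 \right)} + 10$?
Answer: $2219$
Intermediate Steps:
$Q{\left(47 \right)} + 10 = 47^{2} + 10 = 2209 + 10 = 2219$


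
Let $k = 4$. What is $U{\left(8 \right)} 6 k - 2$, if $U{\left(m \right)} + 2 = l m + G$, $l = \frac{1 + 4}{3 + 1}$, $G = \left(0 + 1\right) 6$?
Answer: $334$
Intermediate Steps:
$G = 6$ ($G = 1 \cdot 6 = 6$)
$l = \frac{5}{4} \approx 1.25$
$U{\left(m \right)} = 4 + \frac{5 m}{4}$ ($U{\left(m \right)} = -2 + \left(\frac{5 m}{4} + 6\right) = -2 + \left(6 + \frac{5 m}{4}\right) = 4 + \frac{5 m}{4}$)
$U{\left(8 \right)} 6 k - 2 = \left(4 + \frac{5}{4} \cdot 8\right) 6 \cdot 4 - 2 = \left(4 + 10\right) 24 - 2 = 14 \cdot 24 - 2 = 336 - 2 = 334$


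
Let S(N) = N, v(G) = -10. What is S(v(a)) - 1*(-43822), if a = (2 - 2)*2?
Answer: 43812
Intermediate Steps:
a = 0 (a = 0*2 = 0)
S(v(a)) - 1*(-43822) = -10 - 1*(-43822) = -10 + 43822 = 43812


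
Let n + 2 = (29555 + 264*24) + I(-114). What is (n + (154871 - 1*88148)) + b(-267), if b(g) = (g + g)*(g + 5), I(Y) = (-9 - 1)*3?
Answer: 242490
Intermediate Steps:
I(Y) = -30 (I(Y) = -10*3 = -30)
b(g) = 2*g*(5 + g) (b(g) = (2*g)*(5 + g) = 2*g*(5 + g))
n = 35859 (n = -2 + ((29555 + 264*24) - 30) = -2 + ((29555 + 6336) - 30) = -2 + (35891 - 30) = -2 + 35861 = 35859)
(n + (154871 - 1*88148)) + b(-267) = (35859 + (154871 - 1*88148)) + 2*(-267)*(5 - 267) = (35859 + (154871 - 88148)) + 2*(-267)*(-262) = (35859 + 66723) + 139908 = 102582 + 139908 = 242490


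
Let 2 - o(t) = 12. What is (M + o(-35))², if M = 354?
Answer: 118336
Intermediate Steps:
o(t) = -10 (o(t) = 2 - 1*12 = 2 - 12 = -10)
(M + o(-35))² = (354 - 10)² = 344² = 118336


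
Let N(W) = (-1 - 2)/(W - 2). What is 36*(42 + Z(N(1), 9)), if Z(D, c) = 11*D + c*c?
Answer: 5616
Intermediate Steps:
N(W) = -3/(-2 + W)
Z(D, c) = c² + 11*D (Z(D, c) = 11*D + c² = c² + 11*D)
36*(42 + Z(N(1), 9)) = 36*(42 + (9² + 11*(-3/(-2 + 1)))) = 36*(42 + (81 + 11*(-3/(-1)))) = 36*(42 + (81 + 11*(-3*(-1)))) = 36*(42 + (81 + 11*3)) = 36*(42 + (81 + 33)) = 36*(42 + 114) = 36*156 = 5616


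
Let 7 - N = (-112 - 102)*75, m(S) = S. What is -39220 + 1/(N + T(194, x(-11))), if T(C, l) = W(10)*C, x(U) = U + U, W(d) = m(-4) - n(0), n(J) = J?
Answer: -599320819/15281 ≈ -39220.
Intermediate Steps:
W(d) = -4 (W(d) = -4 - 1*0 = -4 + 0 = -4)
x(U) = 2*U
T(C, l) = -4*C
N = 16057 (N = 7 - (-112 - 102)*75 = 7 - (-214)*75 = 7 - 1*(-16050) = 7 + 16050 = 16057)
-39220 + 1/(N + T(194, x(-11))) = -39220 + 1/(16057 - 4*194) = -39220 + 1/(16057 - 776) = -39220 + 1/15281 = -599320819/15281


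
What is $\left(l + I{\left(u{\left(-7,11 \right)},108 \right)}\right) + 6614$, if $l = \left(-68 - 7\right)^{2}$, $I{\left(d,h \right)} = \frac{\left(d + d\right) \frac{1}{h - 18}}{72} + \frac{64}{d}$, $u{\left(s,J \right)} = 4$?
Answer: $\frac{9926551}{810} \approx 12255.0$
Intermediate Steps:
$I{\left(d,h \right)} = \frac{64}{d} + \frac{d}{36 \left(-18 + h\right)}$ ($I{\left(d,h \right)} = \frac{2 d}{-18 + h} \frac{1}{72} + \frac{64}{d} = \frac{d}{36 \left(-18 + h\right)} + \frac{64}{d} = \frac{64}{d} + \frac{d}{36 \left(-18 + h\right)}$)
$l = 5625$ ($l = \left(-75\right)^{2} = 5625$)
$\left(l + I{\left(u{\left(-7,11 \right)},108 \right)}\right) + 6614 = \left(5625 + \frac{-41472 + 4^{2} + 2304 \cdot 108}{36 \cdot 4 \left(-18 + 108\right)}\right) + 6614 = \left(5625 + \frac{1}{36} \cdot \frac{1}{4} \cdot \frac{1}{90} \left(-41472 + 16 + 248832\right)\right) + 6614 = \left(5625 + \frac{1}{36} \cdot \frac{1}{4} \cdot \frac{1}{90} \cdot 207376\right) + 6614 = \left(5625 + \frac{12961}{810}\right) + 6614 = \frac{4569211}{810} + 6614 = \frac{9926551}{810}$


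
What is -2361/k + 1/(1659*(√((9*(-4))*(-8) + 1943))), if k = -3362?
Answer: 2361/3362 + √2231/3701229 ≈ 0.70227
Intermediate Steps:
-2361/k + 1/(1659*(√((9*(-4))*(-8) + 1943))) = -2361/(-3362) + 1/(1659*(√((9*(-4))*(-8) + 1943))) = -2361*(-1/3362) + 1/(1659*(√(-36*(-8) + 1943))) = 2361/3362 + 1/(1659*(√(288 + 1943))) = 2361/3362 + 1/(1659*(√2231)) = 2361/3362 + (√2231/2231)/1659 = 2361/3362 + √2231/3701229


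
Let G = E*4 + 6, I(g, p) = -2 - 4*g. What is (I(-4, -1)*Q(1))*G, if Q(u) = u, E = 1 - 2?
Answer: 28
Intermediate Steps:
E = -1
G = 2 (G = -1*4 + 6 = -4 + 6 = 2)
(I(-4, -1)*Q(1))*G = ((-2 - 4*(-4))*1)*2 = ((-2 + 16)*1)*2 = (14*1)*2 = 14*2 = 28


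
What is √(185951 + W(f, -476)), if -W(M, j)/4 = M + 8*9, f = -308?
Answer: √186895 ≈ 432.31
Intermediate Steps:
W(M, j) = -288 - 4*M (W(M, j) = -4*(M + 8*9) = -4*(M + 72) = -4*(72 + M) = -288 - 4*M)
√(185951 + W(f, -476)) = √(185951 + (-288 - 4*(-308))) = √(185951 + (-288 + 1232)) = √(185951 + 944) = √186895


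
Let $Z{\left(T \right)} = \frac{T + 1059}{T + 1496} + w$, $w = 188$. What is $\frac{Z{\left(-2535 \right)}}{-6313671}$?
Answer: $- \frac{196808}{6559904169} \approx -3.0002 \cdot 10^{-5}$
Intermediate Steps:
$Z{\left(T \right)} = 188 + \frac{1059 + T}{1496 + T}$ ($Z{\left(T \right)} = \frac{T + 1059}{T + 1496} + 188 = \frac{1059 + T}{1496 + T} + 188 = 188 + \frac{1059 + T}{1496 + T}$)
$\frac{Z{\left(-2535 \right)}}{-6313671} = \frac{\frac{1}{1496 - 2535} \left(282307 + 189 \left(-2535\right)\right)}{-6313671} = \frac{282307 - 479115}{-1039} \left(- \frac{1}{6313671}\right) = \left(- \frac{1}{1039}\right) \left(-196808\right) \left(- \frac{1}{6313671}\right) = \frac{196808}{1039} \left(- \frac{1}{6313671}\right) = - \frac{196808}{6559904169}$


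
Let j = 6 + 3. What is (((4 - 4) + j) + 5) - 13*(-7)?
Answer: 105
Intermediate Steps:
j = 9
(((4 - 4) + j) + 5) - 13*(-7) = (((4 - 4) + 9) + 5) - 13*(-7) = ((0 + 9) + 5) + 91 = (9 + 5) + 91 = 14 + 91 = 105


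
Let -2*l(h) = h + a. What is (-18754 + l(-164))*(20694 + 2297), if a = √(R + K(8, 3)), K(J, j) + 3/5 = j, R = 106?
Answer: -429287952 - 22991*√2710/10 ≈ -4.2941e+8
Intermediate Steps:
K(J, j) = -⅗ + j
a = √2710/5 (a = √(106 + (-⅗ + 3)) = √(106 + 12/5) = √(542/5) = √2710/5 ≈ 10.412)
l(h) = -h/2 - √2710/10 (l(h) = -(h + √2710/5)/2 = -h/2 - √2710/10)
(-18754 + l(-164))*(20694 + 2297) = (-18754 + (-½*(-164) - √2710/10))*(20694 + 2297) = (-18754 + (82 - √2710/10))*22991 = (-18672 - √2710/10)*22991 = -429287952 - 22991*√2710/10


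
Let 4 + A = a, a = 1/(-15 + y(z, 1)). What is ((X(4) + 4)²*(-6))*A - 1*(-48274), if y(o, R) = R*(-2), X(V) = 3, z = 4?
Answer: 840944/17 ≈ 49467.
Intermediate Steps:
y(o, R) = -2*R
a = -1/17 (a = 1/(-15 - 2*1) = 1/(-15 - 2) = 1/(-17) = -1/17 ≈ -0.058824)
A = -69/17 (A = -4 - 1/17 = -69/17 ≈ -4.0588)
((X(4) + 4)²*(-6))*A - 1*(-48274) = ((3 + 4)²*(-6))*(-69/17) - 1*(-48274) = (7²*(-6))*(-69/17) + 48274 = (49*(-6))*(-69/17) + 48274 = -294*(-69/17) + 48274 = 20286/17 + 48274 = 840944/17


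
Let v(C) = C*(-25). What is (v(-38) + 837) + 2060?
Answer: 3847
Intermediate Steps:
v(C) = -25*C
(v(-38) + 837) + 2060 = (-25*(-38) + 837) + 2060 = (950 + 837) + 2060 = 1787 + 2060 = 3847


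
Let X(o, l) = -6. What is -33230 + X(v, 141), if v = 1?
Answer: -33236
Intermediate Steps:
-33230 + X(v, 141) = -33230 - 6 = -33236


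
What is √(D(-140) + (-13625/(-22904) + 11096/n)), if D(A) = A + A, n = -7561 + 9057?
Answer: I*√1247371039730354/2141524 ≈ 16.492*I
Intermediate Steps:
n = 1496
D(A) = 2*A
√(D(-140) + (-13625/(-22904) + 11096/n)) = √(2*(-140) + (-13625/(-22904) + 11096/1496)) = √(-280 + (-13625*(-1/22904) + 11096*(1/1496))) = √(-280 + (13625/22904 + 1387/187)) = √(-280 + 34315723/4283048) = √(-1164937717/4283048) = I*√1247371039730354/2141524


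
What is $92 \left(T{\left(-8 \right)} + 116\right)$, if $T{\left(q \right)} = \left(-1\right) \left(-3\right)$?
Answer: $10948$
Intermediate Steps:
$T{\left(q \right)} = 3$
$92 \left(T{\left(-8 \right)} + 116\right) = 92 \left(3 + 116\right) = 92 \cdot 119 = 10948$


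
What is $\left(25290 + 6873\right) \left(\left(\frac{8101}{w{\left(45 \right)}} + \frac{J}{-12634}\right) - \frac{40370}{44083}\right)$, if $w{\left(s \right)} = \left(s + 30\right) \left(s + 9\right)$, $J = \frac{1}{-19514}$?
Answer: $\frac{255880942944321576209}{7336046713752900} \approx 34880.0$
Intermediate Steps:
$J = - \frac{1}{19514} \approx -5.1245 \cdot 10^{-5}$
$w{\left(s \right)} = \left(9 + s\right) \left(30 + s\right)$ ($w{\left(s \right)} = \left(30 + s\right) \left(9 + s\right) = \left(9 + s\right) \left(30 + s\right)$)
$\left(25290 + 6873\right) \left(\left(\frac{8101}{w{\left(45 \right)}} + \frac{J}{-12634}\right) - \frac{40370}{44083}\right) = \left(25290 + 6873\right) \left(\left(\frac{8101}{270 + 45^{2} + 39 \cdot 45} - \frac{1}{19514 \left(-12634\right)}\right) - \frac{40370}{44083}\right) = 32163 \left(\left(\frac{8101}{270 + 2025 + 1755} - - \frac{1}{246539876}\right) - \frac{40370}{44083}\right) = 32163 \left(\left(\frac{8101}{4050} + \frac{1}{246539876}\right) - \frac{40370}{44083}\right) = 32163 \left(\frac{998609769763}{499243248900} - \frac{40370}{44083}\right) = 32163 \cdot \frac{23867264522369329}{22008140141258700} = \frac{255880942944321576209}{7336046713752900}$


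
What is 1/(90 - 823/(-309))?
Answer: 309/28633 ≈ 0.010792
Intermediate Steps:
1/(90 - 823/(-309)) = 1/(90 - 823*(-1/309)) = 1/(90 + 823/309) = 1/(28633/309) = 309/28633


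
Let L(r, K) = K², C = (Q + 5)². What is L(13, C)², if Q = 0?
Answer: 390625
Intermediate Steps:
C = 25 (C = (0 + 5)² = 5² = 25)
L(13, C)² = (25²)² = 625² = 390625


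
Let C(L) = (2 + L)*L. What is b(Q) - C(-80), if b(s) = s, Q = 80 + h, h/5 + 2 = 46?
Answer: -5940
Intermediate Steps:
h = 220 (h = -10 + 5*46 = -10 + 230 = 220)
C(L) = L*(2 + L)
Q = 300 (Q = 80 + 220 = 300)
b(Q) - C(-80) = 300 - (-80)*(2 - 80) = 300 - (-80)*(-78) = 300 - 1*6240 = 300 - 6240 = -5940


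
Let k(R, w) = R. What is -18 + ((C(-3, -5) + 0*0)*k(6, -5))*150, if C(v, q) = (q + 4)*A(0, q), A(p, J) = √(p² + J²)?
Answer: -4518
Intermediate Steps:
A(p, J) = √(J² + p²)
C(v, q) = √(q²)*(4 + q) (C(v, q) = (q + 4)*√(q² + 0²) = (4 + q)*√(q² + 0) = (4 + q)*√(q²) = √(q²)*(4 + q))
-18 + ((C(-3, -5) + 0*0)*k(6, -5))*150 = -18 + ((√((-5)²)*(4 - 5) + 0*0)*6)*150 = -18 + ((√25*(-1) + 0)*6)*150 = -18 + ((5*(-1) + 0)*6)*150 = -18 + ((-5 + 0)*6)*150 = -18 - 5*6*150 = -18 - 30*150 = -18 - 4500 = -4518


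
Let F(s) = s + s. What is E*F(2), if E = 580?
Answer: 2320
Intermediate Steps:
F(s) = 2*s
E*F(2) = 580*(2*2) = 580*4 = 2320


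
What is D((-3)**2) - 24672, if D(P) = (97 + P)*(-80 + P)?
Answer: -32198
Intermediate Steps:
D(P) = (-80 + P)*(97 + P)
D((-3)**2) - 24672 = (-7760 + ((-3)**2)**2 + 17*(-3)**2) - 24672 = (-7760 + 9**2 + 17*9) - 24672 = (-7760 + 81 + 153) - 24672 = -7526 - 24672 = -32198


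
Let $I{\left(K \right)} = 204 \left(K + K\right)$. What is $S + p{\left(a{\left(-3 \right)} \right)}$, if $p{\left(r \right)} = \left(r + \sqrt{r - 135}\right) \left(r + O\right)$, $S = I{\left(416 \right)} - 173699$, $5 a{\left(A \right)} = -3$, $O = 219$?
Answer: $- \frac{102551}{25} + \frac{1092 i \sqrt{3390}}{25} \approx -4102.0 + 2543.2 i$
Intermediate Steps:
$a{\left(A \right)} = - \frac{3}{5}$ ($a{\left(A \right)} = \frac{1}{5} \left(-3\right) = - \frac{3}{5}$)
$I{\left(K \right)} = 408 K$ ($I{\left(K \right)} = 204 \cdot 2 K = 408 K$)
$S = -3971$ ($S = 408 \cdot 416 - 173699 = 169728 - 173699 = -3971$)
$p{\left(r \right)} = \left(219 + r\right) \left(r + \sqrt{-135 + r}\right)$ ($p{\left(r \right)} = \left(r + \sqrt{r - 135}\right) \left(r + 219\right) = \left(r + \sqrt{-135 + r}\right) \left(219 + r\right) = \left(219 + r\right) \left(r + \sqrt{-135 + r}\right)$)
$S + p{\left(a{\left(-3 \right)} \right)} = -3971 + \left(\left(- \frac{3}{5}\right)^{2} + 219 \left(- \frac{3}{5}\right) + 219 \sqrt{-135 - \frac{3}{5}} - \frac{3 \sqrt{-135 - \frac{3}{5}}}{5}\right) = -3971 + \left(\frac{9}{25} - \frac{657}{5} + 219 \sqrt{- \frac{678}{5}} - \frac{3 \sqrt{- \frac{678}{5}}}{5}\right) = -3971 + \left(\frac{9}{25} - \frac{657}{5} + 219 \frac{i \sqrt{3390}}{5} - \frac{3 \frac{i \sqrt{3390}}{5}}{5}\right) = -3971 + \left(\frac{9}{25} - \frac{657}{5} + \frac{219 i \sqrt{3390}}{5} - \frac{3 i \sqrt{3390}}{25}\right) = -3971 - \left(\frac{3276}{25} - \frac{1092 i \sqrt{3390}}{25}\right) = - \frac{102551}{25} + \frac{1092 i \sqrt{3390}}{25}$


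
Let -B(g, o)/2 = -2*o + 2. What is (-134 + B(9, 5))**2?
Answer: 13924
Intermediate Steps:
B(g, o) = -4 + 4*o (B(g, o) = -2*(-2*o + 2) = -2*(2 - 2*o) = -4 + 4*o)
(-134 + B(9, 5))**2 = (-134 + (-4 + 4*5))**2 = (-134 + (-4 + 20))**2 = (-134 + 16)**2 = (-118)**2 = 13924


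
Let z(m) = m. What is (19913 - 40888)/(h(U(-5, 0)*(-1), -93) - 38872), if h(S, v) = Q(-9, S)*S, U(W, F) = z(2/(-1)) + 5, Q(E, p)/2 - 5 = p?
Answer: 20975/38884 ≈ 0.53942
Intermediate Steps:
Q(E, p) = 10 + 2*p
U(W, F) = 3 (U(W, F) = 2/(-1) + 5 = 2*(-1) + 5 = -2 + 5 = 3)
h(S, v) = S*(10 + 2*S) (h(S, v) = (10 + 2*S)*S = S*(10 + 2*S))
(19913 - 40888)/(h(U(-5, 0)*(-1), -93) - 38872) = (19913 - 40888)/(2*(3*(-1))*(5 + 3*(-1)) - 38872) = -20975/(2*(-3)*(5 - 3) - 38872) = -20975/(2*(-3)*2 - 38872) = -20975/(-12 - 38872) = -20975/(-38884) = -20975*(-1/38884) = 20975/38884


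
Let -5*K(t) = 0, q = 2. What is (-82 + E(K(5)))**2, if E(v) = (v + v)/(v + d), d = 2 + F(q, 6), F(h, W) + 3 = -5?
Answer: 6724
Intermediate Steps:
F(h, W) = -8 (F(h, W) = -3 - 5 = -8)
K(t) = 0 (K(t) = -1/5*0 = 0)
d = -6 (d = 2 - 8 = -6)
E(v) = 2*v/(-6 + v) (E(v) = (v + v)/(v - 6) = (2*v)/(-6 + v) = 2*v/(-6 + v))
(-82 + E(K(5)))**2 = (-82 + 2*0/(-6 + 0))**2 = (-82 + 2*0/(-6))**2 = (-82 + 2*0*(-1/6))**2 = (-82 + 0)**2 = (-82)**2 = 6724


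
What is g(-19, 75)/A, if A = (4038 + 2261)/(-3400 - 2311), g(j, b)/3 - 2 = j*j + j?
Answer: -5893752/6299 ≈ -935.67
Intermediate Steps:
g(j, b) = 6 + 3*j + 3*j² (g(j, b) = 6 + 3*(j*j + j) = 6 + 3*(j² + j) = 6 + 3*(j + j²) = 6 + (3*j + 3*j²) = 6 + 3*j + 3*j²)
A = -6299/5711 (A = 6299/(-5711) = 6299*(-1/5711) = -6299/5711 ≈ -1.1030)
g(-19, 75)/A = (6 + 3*(-19) + 3*(-19)²)/(-6299/5711) = (6 - 57 + 3*361)*(-5711/6299) = (6 - 57 + 1083)*(-5711/6299) = 1032*(-5711/6299) = -5893752/6299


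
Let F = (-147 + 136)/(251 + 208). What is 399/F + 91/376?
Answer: -68860015/4136 ≈ -16649.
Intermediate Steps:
F = -11/459 ≈ -0.023965
399/F + 91/376 = 399/(-11/459) + 91/376 = 399*(-459/11) + 91*(1/376) = -183141/11 + 91/376 = -68860015/4136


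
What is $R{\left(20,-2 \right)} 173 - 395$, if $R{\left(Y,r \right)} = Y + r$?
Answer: $2719$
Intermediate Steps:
$R{\left(20,-2 \right)} 173 - 395 = \left(20 - 2\right) 173 - 395 = 18 \cdot 173 - 395 = 3114 - 395 = 2719$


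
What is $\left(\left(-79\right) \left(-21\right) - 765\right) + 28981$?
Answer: $29875$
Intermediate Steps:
$\left(\left(-79\right) \left(-21\right) - 765\right) + 28981 = \left(1659 - 765\right) + 28981 = 894 + 28981 = 29875$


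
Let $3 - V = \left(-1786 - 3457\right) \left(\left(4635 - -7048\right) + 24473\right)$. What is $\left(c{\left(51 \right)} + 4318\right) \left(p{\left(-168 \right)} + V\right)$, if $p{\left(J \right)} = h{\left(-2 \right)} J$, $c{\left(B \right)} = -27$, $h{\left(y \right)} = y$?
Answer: $813428765877$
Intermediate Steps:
$p{\left(J \right)} = - 2 J$
$V = 189565911$ ($V = 3 - \left(-1786 - 3457\right) \left(\left(4635 - -7048\right) + 24473\right) = 3 - - 5243 \left(\left(4635 + 7048\right) + 24473\right) = 3 - - 5243 \left(11683 + 24473\right) = 3 - \left(-5243\right) 36156 = 3 - -189565908 = 3 + 189565908 = 189565911$)
$\left(c{\left(51 \right)} + 4318\right) \left(p{\left(-168 \right)} + V\right) = \left(-27 + 4318\right) \left(\left(-2\right) \left(-168\right) + 189565911\right) = 4291 \left(336 + 189565911\right) = 4291 \cdot 189566247 = 813428765877$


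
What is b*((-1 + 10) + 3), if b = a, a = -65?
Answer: -780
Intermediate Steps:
b = -65
b*((-1 + 10) + 3) = -65*((-1 + 10) + 3) = -65*(9 + 3) = -65*12 = -780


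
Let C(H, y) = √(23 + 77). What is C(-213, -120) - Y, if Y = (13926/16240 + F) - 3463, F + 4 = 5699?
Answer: -18049603/8120 ≈ -2222.9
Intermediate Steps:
F = 5695 (F = -4 + 5699 = 5695)
C(H, y) = 10 (C(H, y) = √100 = 10)
Y = 18130803/8120 (Y = (13926/16240 + 5695) - 3463 = (13926*(1/16240) + 5695) - 3463 = (6963/8120 + 5695) - 3463 = 46250363/8120 - 3463 = 18130803/8120 ≈ 2232.9)
C(-213, -120) - Y = 10 - 1*18130803/8120 = 10 - 18130803/8120 = -18049603/8120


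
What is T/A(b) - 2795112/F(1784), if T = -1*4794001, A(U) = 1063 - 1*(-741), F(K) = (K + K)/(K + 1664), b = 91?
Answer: -1087702393567/402292 ≈ -2.7038e+6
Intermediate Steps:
F(K) = 2*K/(1664 + K) (F(K) = (2*K)/(1664 + K) = 2*K/(1664 + K))
A(U) = 1804 (A(U) = 1063 + 741 = 1804)
T = -4794001
T/A(b) - 2795112/F(1784) = -4794001/1804 - 2795112/(2*1784/(1664 + 1784)) = -4794001*1/1804 - 2795112/(2*1784/3448) = -4794001/1804 - 2795112/(2*1784*(1/3448)) = -4794001/1804 - 2795112/446/431 = -4794001/1804 - 2795112*431/446 = -4794001/1804 - 602346636/223 = -1087702393567/402292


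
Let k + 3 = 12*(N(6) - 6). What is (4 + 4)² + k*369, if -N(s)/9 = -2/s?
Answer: -14327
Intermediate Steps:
N(s) = 18/s (N(s) = -(-18)/s = 18/s)
k = -39 (k = -3 + 12*(18/6 - 6) = -3 + 12*(18*(⅙) - 6) = -3 + 12*(3 - 6) = -3 + 12*(-3) = -3 - 36 = -39)
(4 + 4)² + k*369 = (4 + 4)² - 39*369 = 8² - 14391 = 64 - 14391 = -14327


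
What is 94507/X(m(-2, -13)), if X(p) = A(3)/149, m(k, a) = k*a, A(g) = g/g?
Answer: 14081543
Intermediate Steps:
A(g) = 1
m(k, a) = a*k
X(p) = 1/149
94507/X(m(-2, -13)) = 94507/(1/149) = 94507*149 = 14081543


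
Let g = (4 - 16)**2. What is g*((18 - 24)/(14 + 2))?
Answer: -54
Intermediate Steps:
g = 144 (g = (-12)**2 = 144)
g*((18 - 24)/(14 + 2)) = 144*((18 - 24)/(14 + 2)) = 144*(-6/16) = 144*(-6*1/16) = 144*(-3/8) = -54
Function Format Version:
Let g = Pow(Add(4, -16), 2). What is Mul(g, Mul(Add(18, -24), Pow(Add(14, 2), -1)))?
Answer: -54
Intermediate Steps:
g = 144 (g = Pow(-12, 2) = 144)
Mul(g, Mul(Add(18, -24), Pow(Add(14, 2), -1))) = Mul(144, Mul(Add(18, -24), Pow(Add(14, 2), -1))) = Mul(144, Mul(-6, Pow(16, -1))) = Mul(144, Mul(-6, Rational(1, 16))) = Mul(144, Rational(-3, 8)) = -54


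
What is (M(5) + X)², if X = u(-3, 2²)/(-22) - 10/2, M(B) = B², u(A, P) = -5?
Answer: 198025/484 ≈ 409.14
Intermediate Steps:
X = -105/22 (X = -5/(-22) - 10/2 = -5*(-1/22) - 10*½ = 5/22 - 5 = -105/22 ≈ -4.7727)
(M(5) + X)² = (5² - 105/22)² = (25 - 105/22)² = (445/22)² = 198025/484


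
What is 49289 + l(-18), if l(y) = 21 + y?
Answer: 49292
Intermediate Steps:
49289 + l(-18) = 49289 + (21 - 18) = 49289 + 3 = 49292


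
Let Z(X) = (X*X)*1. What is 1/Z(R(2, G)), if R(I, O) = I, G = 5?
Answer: ¼ ≈ 0.25000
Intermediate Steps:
Z(X) = X² (Z(X) = X²*1 = X²)
1/Z(R(2, G)) = 1/(2²) = 1/4 = ¼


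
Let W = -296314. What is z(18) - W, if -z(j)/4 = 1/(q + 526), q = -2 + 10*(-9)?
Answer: 64300136/217 ≈ 2.9631e+5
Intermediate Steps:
q = -92 (q = -2 - 90 = -92)
z(j) = -2/217 (z(j) = -4/(-92 + 526) = -4/434 = -4*1/434 = -2/217)
z(18) - W = -2/217 - 1*(-296314) = -2/217 + 296314 = 64300136/217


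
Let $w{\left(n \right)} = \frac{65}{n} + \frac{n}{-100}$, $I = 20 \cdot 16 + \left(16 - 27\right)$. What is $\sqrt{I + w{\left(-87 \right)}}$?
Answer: $\frac{\sqrt{233975103}}{870} \approx 17.582$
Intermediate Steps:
$I = 309$ ($I = 320 + \left(16 - 27\right) = 320 - 11 = 309$)
$w{\left(n \right)} = \frac{65}{n} - \frac{n}{100}$ ($w{\left(n \right)} = \frac{65}{n} + n \left(- \frac{1}{100}\right) = \frac{65}{n} - \frac{n}{100}$)
$\sqrt{I + w{\left(-87 \right)}} = \sqrt{309 + \left(\frac{65}{-87} - - \frac{87}{100}\right)} = \sqrt{309 + \left(65 \left(- \frac{1}{87}\right) + \frac{87}{100}\right)} = \sqrt{309 + \left(- \frac{65}{87} + \frac{87}{100}\right)} = \sqrt{309 + \frac{1069}{8700}} = \sqrt{\frac{2689369}{8700}} = \frac{\sqrt{233975103}}{870}$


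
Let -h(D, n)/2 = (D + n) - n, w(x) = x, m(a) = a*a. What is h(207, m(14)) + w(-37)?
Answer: -451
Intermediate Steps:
m(a) = a²
h(D, n) = -2*D (h(D, n) = -2*((D + n) - n) = -2*D)
h(207, m(14)) + w(-37) = -2*207 - 37 = -414 - 37 = -451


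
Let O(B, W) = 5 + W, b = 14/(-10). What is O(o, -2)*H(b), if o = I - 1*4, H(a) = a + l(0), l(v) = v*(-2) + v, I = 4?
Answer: -21/5 ≈ -4.2000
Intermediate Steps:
b = -7/5 (b = 14*(-⅒) = -7/5 ≈ -1.4000)
l(v) = -v (l(v) = -2*v + v = -v)
H(a) = a (H(a) = a - 1*0 = a + 0 = a)
o = 0 (o = 4 - 1*4 = 4 - 4 = 0)
O(o, -2)*H(b) = (5 - 2)*(-7/5) = 3*(-7/5) = -21/5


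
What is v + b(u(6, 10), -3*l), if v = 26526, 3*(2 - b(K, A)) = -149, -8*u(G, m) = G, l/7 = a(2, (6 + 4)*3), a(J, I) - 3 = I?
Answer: 79733/3 ≈ 26578.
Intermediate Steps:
a(J, I) = 3 + I
l = 231 (l = 7*(3 + (6 + 4)*3) = 7*(3 + 10*3) = 7*(3 + 30) = 7*33 = 231)
u(G, m) = -G/8
b(K, A) = 155/3 (b(K, A) = 2 - 1/3*(-149) = 2 + 149/3 = 155/3)
v + b(u(6, 10), -3*l) = 26526 + 155/3 = 79733/3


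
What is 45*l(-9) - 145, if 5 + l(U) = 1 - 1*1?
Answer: -370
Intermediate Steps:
l(U) = -5 (l(U) = -5 + (1 - 1*1) = -5 + (1 - 1) = -5 + 0 = -5)
45*l(-9) - 145 = 45*(-5) - 145 = -225 - 145 = -370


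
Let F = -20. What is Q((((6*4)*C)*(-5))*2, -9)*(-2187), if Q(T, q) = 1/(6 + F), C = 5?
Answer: 2187/14 ≈ 156.21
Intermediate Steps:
Q(T, q) = -1/14 (Q(T, q) = 1/(6 - 20) = 1/(-14) = -1/14)
Q((((6*4)*C)*(-5))*2, -9)*(-2187) = -1/14*(-2187) = 2187/14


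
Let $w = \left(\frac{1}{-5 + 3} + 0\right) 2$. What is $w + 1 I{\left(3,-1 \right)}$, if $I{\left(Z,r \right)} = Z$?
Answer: $2$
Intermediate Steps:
$w = -1$ ($w = \left(\frac{1}{-2} + 0\right) 2 = \left(- \frac{1}{2} + 0\right) 2 = \left(- \frac{1}{2}\right) 2 = -1$)
$w + 1 I{\left(3,-1 \right)} = -1 + 1 \cdot 3 = -1 + 3 = 2$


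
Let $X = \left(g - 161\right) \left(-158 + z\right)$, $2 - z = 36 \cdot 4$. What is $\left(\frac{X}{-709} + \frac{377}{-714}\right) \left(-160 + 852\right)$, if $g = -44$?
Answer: $- \frac{15285689378}{253113} \approx -60391.0$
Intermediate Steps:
$z = -142$ ($z = 2 - 36 \cdot 4 = 2 - 144 = -142$)
$X = 61500$ ($X = \left(-44 - 161\right) \left(-158 - 142\right) = \left(-205\right) \left(-300\right) = 61500$)
$\left(\frac{X}{-709} + \frac{377}{-714}\right) \left(-160 + 852\right) = \left(\frac{61500}{-709} + \frac{377}{-714}\right) \left(-160 + 852\right) = \left(61500 \left(- \frac{1}{709}\right) + 377 \left(- \frac{1}{714}\right)\right) 692 = \left(- \frac{61500}{709} - \frac{377}{714}\right) 692 = \left(- \frac{44178293}{506226}\right) 692 = - \frac{15285689378}{253113}$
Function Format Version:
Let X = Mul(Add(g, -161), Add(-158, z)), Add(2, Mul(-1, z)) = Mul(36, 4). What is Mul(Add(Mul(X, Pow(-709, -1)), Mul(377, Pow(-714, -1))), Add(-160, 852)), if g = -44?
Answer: Rational(-15285689378, 253113) ≈ -60391.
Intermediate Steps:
z = -142 (z = Add(2, Mul(-1, Mul(36, 4))) = Add(2, Mul(-1, 144)) = Add(2, -144) = -142)
X = 61500 (X = Mul(Add(-44, -161), Add(-158, -142)) = Mul(-205, -300) = 61500)
Mul(Add(Mul(X, Pow(-709, -1)), Mul(377, Pow(-714, -1))), Add(-160, 852)) = Mul(Add(Mul(61500, Pow(-709, -1)), Mul(377, Pow(-714, -1))), Add(-160, 852)) = Mul(Add(Mul(61500, Rational(-1, 709)), Mul(377, Rational(-1, 714))), 692) = Mul(Add(Rational(-61500, 709), Rational(-377, 714)), 692) = Mul(Rational(-44178293, 506226), 692) = Rational(-15285689378, 253113)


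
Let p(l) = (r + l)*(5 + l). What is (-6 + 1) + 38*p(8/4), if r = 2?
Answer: 1059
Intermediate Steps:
p(l) = (2 + l)*(5 + l)
(-6 + 1) + 38*p(8/4) = (-6 + 1) + 38*(10 + (8/4)**2 + 7*(8/4)) = -5 + 38*(10 + (8*(1/4))**2 + 7*(8*(1/4))) = -5 + 38*(10 + 2**2 + 7*2) = -5 + 38*(10 + 4 + 14) = -5 + 38*28 = -5 + 1064 = 1059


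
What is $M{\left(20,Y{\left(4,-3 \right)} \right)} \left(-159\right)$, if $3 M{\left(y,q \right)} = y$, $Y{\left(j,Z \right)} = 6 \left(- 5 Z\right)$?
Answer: $-1060$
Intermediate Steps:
$Y{\left(j,Z \right)} = - 30 Z$
$M{\left(y,q \right)} = \frac{y}{3}$
$M{\left(20,Y{\left(4,-3 \right)} \right)} \left(-159\right) = \frac{1}{3} \cdot 20 \left(-159\right) = \frac{20}{3} \left(-159\right) = -1060$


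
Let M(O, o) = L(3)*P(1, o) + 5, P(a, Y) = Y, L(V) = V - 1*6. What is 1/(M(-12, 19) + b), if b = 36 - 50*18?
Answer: -1/916 ≈ -0.0010917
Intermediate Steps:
L(V) = -6 + V (L(V) = V - 6 = -6 + V)
M(O, o) = 5 - 3*o (M(O, o) = (-6 + 3)*o + 5 = -3*o + 5 = 5 - 3*o)
b = -864 (b = 36 - 900 = -864)
1/(M(-12, 19) + b) = 1/((5 - 3*19) - 864) = 1/((5 - 57) - 864) = 1/(-52 - 864) = 1/(-916) = -1/916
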